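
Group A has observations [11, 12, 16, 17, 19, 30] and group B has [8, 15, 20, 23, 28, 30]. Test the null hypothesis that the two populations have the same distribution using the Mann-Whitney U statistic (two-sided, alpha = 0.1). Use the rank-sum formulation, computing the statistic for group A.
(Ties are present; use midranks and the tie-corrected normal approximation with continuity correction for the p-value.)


Step 1: Combine and sort all 12 observations; assign midranks.
sorted (value, group): (8,Y), (11,X), (12,X), (15,Y), (16,X), (17,X), (19,X), (20,Y), (23,Y), (28,Y), (30,X), (30,Y)
ranks: 8->1, 11->2, 12->3, 15->4, 16->5, 17->6, 19->7, 20->8, 23->9, 28->10, 30->11.5, 30->11.5
Step 2: Rank sum for X: R1 = 2 + 3 + 5 + 6 + 7 + 11.5 = 34.5.
Step 3: U_X = R1 - n1(n1+1)/2 = 34.5 - 6*7/2 = 34.5 - 21 = 13.5.
       U_Y = n1*n2 - U_X = 36 - 13.5 = 22.5.
Step 4: Ties are present, so use the tie-corrected normal approximation (with continuity correction) for the p-value.
Step 5: p-value = 0.521110; compare to alpha = 0.1. fail to reject H0.

U_X = 13.5, p = 0.521110, fail to reject H0 at alpha = 0.1.


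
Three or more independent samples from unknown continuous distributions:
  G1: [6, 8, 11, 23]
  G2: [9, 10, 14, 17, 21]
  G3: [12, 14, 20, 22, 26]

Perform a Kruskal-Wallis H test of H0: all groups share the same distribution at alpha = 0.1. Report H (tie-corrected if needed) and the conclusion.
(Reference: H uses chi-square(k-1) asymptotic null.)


Step 1: Combine all N = 14 observations and assign midranks.
sorted (value, group, rank): (6,G1,1), (8,G1,2), (9,G2,3), (10,G2,4), (11,G1,5), (12,G3,6), (14,G2,7.5), (14,G3,7.5), (17,G2,9), (20,G3,10), (21,G2,11), (22,G3,12), (23,G1,13), (26,G3,14)
Step 2: Sum ranks within each group.
R_1 = 21 (n_1 = 4)
R_2 = 34.5 (n_2 = 5)
R_3 = 49.5 (n_3 = 5)
Step 3: H = 12/(N(N+1)) * sum(R_i^2/n_i) - 3(N+1)
     = 12/(14*15) * (21^2/4 + 34.5^2/5 + 49.5^2/5) - 3*15
     = 0.057143 * 838.35 - 45
     = 2.905714.
Step 4: Ties present; correction factor C = 1 - 6/(14^3 - 14) = 0.997802. Corrected H = 2.905714 / 0.997802 = 2.912115.
Step 5: Under H0, H ~ chi^2(2); p-value = 0.233154.
Step 6: alpha = 0.1. fail to reject H0.

H = 2.9121, df = 2, p = 0.233154, fail to reject H0.


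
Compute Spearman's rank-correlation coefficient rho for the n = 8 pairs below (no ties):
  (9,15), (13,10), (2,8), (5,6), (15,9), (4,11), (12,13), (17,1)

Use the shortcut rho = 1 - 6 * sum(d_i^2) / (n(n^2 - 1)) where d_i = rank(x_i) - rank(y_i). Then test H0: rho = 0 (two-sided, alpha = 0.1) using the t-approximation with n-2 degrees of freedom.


Step 1: Rank x and y separately (midranks; no ties here).
rank(x): 9->4, 13->6, 2->1, 5->3, 15->7, 4->2, 12->5, 17->8
rank(y): 15->8, 10->5, 8->3, 6->2, 9->4, 11->6, 13->7, 1->1
Step 2: d_i = R_x(i) - R_y(i); compute d_i^2.
  (4-8)^2=16, (6-5)^2=1, (1-3)^2=4, (3-2)^2=1, (7-4)^2=9, (2-6)^2=16, (5-7)^2=4, (8-1)^2=49
sum(d^2) = 100.
Step 3: rho = 1 - 6*100 / (8*(8^2 - 1)) = 1 - 600/504 = -0.190476.
Step 4: Under H0, t = rho * sqrt((n-2)/(1-rho^2)) = -0.4753 ~ t(6).
Step 5: Two-sided p-value from the t-distribution with 6 df = 0.651401.
Step 6: alpha = 0.1. fail to reject H0.

rho = -0.1905, p = 0.651401, fail to reject H0 at alpha = 0.1.


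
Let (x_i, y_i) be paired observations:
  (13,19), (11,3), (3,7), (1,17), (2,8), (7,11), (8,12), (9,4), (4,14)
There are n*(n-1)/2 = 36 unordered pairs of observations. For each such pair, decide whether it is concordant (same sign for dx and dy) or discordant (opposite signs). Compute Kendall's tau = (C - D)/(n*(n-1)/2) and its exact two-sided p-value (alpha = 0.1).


Step 1: Enumerate the 36 unordered pairs (i,j) with i<j and classify each by sign(x_j-x_i) * sign(y_j-y_i).
  (1,2):dx=-2,dy=-16->C; (1,3):dx=-10,dy=-12->C; (1,4):dx=-12,dy=-2->C; (1,5):dx=-11,dy=-11->C
  (1,6):dx=-6,dy=-8->C; (1,7):dx=-5,dy=-7->C; (1,8):dx=-4,dy=-15->C; (1,9):dx=-9,dy=-5->C
  (2,3):dx=-8,dy=+4->D; (2,4):dx=-10,dy=+14->D; (2,5):dx=-9,dy=+5->D; (2,6):dx=-4,dy=+8->D
  (2,7):dx=-3,dy=+9->D; (2,8):dx=-2,dy=+1->D; (2,9):dx=-7,dy=+11->D; (3,4):dx=-2,dy=+10->D
  (3,5):dx=-1,dy=+1->D; (3,6):dx=+4,dy=+4->C; (3,7):dx=+5,dy=+5->C; (3,8):dx=+6,dy=-3->D
  (3,9):dx=+1,dy=+7->C; (4,5):dx=+1,dy=-9->D; (4,6):dx=+6,dy=-6->D; (4,7):dx=+7,dy=-5->D
  (4,8):dx=+8,dy=-13->D; (4,9):dx=+3,dy=-3->D; (5,6):dx=+5,dy=+3->C; (5,7):dx=+6,dy=+4->C
  (5,8):dx=+7,dy=-4->D; (5,9):dx=+2,dy=+6->C; (6,7):dx=+1,dy=+1->C; (6,8):dx=+2,dy=-7->D
  (6,9):dx=-3,dy=+3->D; (7,8):dx=+1,dy=-8->D; (7,9):dx=-4,dy=+2->D; (8,9):dx=-5,dy=+10->D
Step 2: C = 15, D = 21, total pairs = 36.
Step 3: tau = (C - D)/(n(n-1)/2) = (15 - 21)/36 = -0.166667.
Step 4: Exact two-sided p-value (enumerate n! = 362880 permutations of y under H0): p = 0.612202.
Step 5: alpha = 0.1. fail to reject H0.

tau_b = -0.1667 (C=15, D=21), p = 0.612202, fail to reject H0.


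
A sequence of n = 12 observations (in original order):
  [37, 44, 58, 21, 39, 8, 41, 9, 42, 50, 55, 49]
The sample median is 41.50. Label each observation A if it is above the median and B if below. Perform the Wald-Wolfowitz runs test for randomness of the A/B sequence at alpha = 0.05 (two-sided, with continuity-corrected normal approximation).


Step 1: Compute median = 41.50; label A = above, B = below.
Labels in order: BAABBBBBAAAA  (n_A = 6, n_B = 6)
Step 2: Count runs R = 4.
Step 3: Under H0 (random ordering), E[R] = 2*n_A*n_B/(n_A+n_B) + 1 = 2*6*6/12 + 1 = 7.0000.
        Var[R] = 2*n_A*n_B*(2*n_A*n_B - n_A - n_B) / ((n_A+n_B)^2 * (n_A+n_B-1)) = 4320/1584 = 2.7273.
        SD[R] = 1.6514.
Step 4: Continuity-corrected z = (R + 0.5 - E[R]) / SD[R] = (4 + 0.5 - 7.0000) / 1.6514 = -1.5138.
Step 5: Two-sided p-value via normal approximation = 2*(1 - Phi(|z|)) = 0.130070.
Step 6: alpha = 0.05. fail to reject H0.

R = 4, z = -1.5138, p = 0.130070, fail to reject H0.


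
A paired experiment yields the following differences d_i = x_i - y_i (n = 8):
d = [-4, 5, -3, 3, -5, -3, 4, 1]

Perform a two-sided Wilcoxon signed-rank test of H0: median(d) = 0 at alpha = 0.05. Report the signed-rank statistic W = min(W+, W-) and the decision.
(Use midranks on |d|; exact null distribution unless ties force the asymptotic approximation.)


Step 1: Drop any zero differences (none here) and take |d_i|.
|d| = [4, 5, 3, 3, 5, 3, 4, 1]
Step 2: Midrank |d_i| (ties get averaged ranks).
ranks: |4|->5.5, |5|->7.5, |3|->3, |3|->3, |5|->7.5, |3|->3, |4|->5.5, |1|->1
Step 3: Attach original signs; sum ranks with positive sign and with negative sign.
W+ = 7.5 + 3 + 5.5 + 1 = 17
W- = 5.5 + 3 + 7.5 + 3 = 19
(Check: W+ + W- = 36 should equal n(n+1)/2 = 36.)
Step 4: Test statistic W = min(W+, W-) = 17.
Step 5: Ties in |d|, so use the tie-corrected normal approximation.
        E[W] = n(n+1)/4 = 8*9/4 = 18.
        Tie groups: |d|=3 (t=3), |d|=4 (t=2), |d|=5 (t=2); sum(t^3 - t) = 36.
        Var[W] = n(n+1)(2n+1)/24 - sum(t^3-t)/48 = 1224/24 - 36/48 = 50.25.
        z = (W - E[W]) / sqrt(Var[W]) = (17 - 18) / 7.0887 = -0.1411.
        Two-sided p = 2*Phi(z) = 0.887815.
Step 6: alpha = 0.05. fail to reject H0.

W+ = 17, W- = 19, W = min = 17, p = 0.887815, fail to reject H0.


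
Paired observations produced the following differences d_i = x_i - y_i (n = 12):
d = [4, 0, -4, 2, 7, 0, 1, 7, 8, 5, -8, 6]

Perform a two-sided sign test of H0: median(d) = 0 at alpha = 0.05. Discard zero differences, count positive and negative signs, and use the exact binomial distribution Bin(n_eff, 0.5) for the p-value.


Step 1: Discard zero differences. Original n = 12; n_eff = number of nonzero differences = 10.
Nonzero differences (with sign): +4, -4, +2, +7, +1, +7, +8, +5, -8, +6
Step 2: Count signs: positive = 8, negative = 2.
Step 3: Under H0: P(positive) = 0.5, so the number of positives S ~ Bin(10, 0.5).
Step 4: Two-sided exact p-value = sum of Bin(10,0.5) probabilities at or below the observed probability = 0.109375.
Step 5: alpha = 0.05. fail to reject H0.

n_eff = 10, pos = 8, neg = 2, p = 0.109375, fail to reject H0.


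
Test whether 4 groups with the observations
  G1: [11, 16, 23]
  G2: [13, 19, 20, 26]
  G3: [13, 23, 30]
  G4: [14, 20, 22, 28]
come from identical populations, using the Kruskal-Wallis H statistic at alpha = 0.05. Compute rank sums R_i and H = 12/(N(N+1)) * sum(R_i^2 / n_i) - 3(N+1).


Step 1: Combine all N = 14 observations and assign midranks.
sorted (value, group, rank): (11,G1,1), (13,G2,2.5), (13,G3,2.5), (14,G4,4), (16,G1,5), (19,G2,6), (20,G2,7.5), (20,G4,7.5), (22,G4,9), (23,G1,10.5), (23,G3,10.5), (26,G2,12), (28,G4,13), (30,G3,14)
Step 2: Sum ranks within each group.
R_1 = 16.5 (n_1 = 3)
R_2 = 28 (n_2 = 4)
R_3 = 27 (n_3 = 3)
R_4 = 33.5 (n_4 = 4)
Step 3: H = 12/(N(N+1)) * sum(R_i^2/n_i) - 3(N+1)
     = 12/(14*15) * (16.5^2/3 + 28^2/4 + 27^2/3 + 33.5^2/4) - 3*15
     = 0.057143 * 810.312 - 45
     = 1.303571.
Step 4: Ties present; correction factor C = 1 - 18/(14^3 - 14) = 0.993407. Corrected H = 1.303571 / 0.993407 = 1.312223.
Step 5: Under H0, H ~ chi^2(3); p-value = 0.726233.
Step 6: alpha = 0.05. fail to reject H0.

H = 1.3122, df = 3, p = 0.726233, fail to reject H0.


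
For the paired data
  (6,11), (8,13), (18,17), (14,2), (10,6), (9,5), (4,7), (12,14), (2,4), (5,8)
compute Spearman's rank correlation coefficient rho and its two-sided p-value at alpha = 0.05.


Step 1: Rank x and y separately (midranks; no ties here).
rank(x): 6->4, 8->5, 18->10, 14->9, 10->7, 9->6, 4->2, 12->8, 2->1, 5->3
rank(y): 11->7, 13->8, 17->10, 2->1, 6->4, 5->3, 7->5, 14->9, 4->2, 8->6
Step 2: d_i = R_x(i) - R_y(i); compute d_i^2.
  (4-7)^2=9, (5-8)^2=9, (10-10)^2=0, (9-1)^2=64, (7-4)^2=9, (6-3)^2=9, (2-5)^2=9, (8-9)^2=1, (1-2)^2=1, (3-6)^2=9
sum(d^2) = 120.
Step 3: rho = 1 - 6*120 / (10*(10^2 - 1)) = 1 - 720/990 = 0.272727.
Step 4: Under H0, t = rho * sqrt((n-2)/(1-rho^2)) = 0.8018 ~ t(8).
Step 5: Two-sided p-value from the t-distribution with 8 df = 0.445838.
Step 6: alpha = 0.05. fail to reject H0.

rho = 0.2727, p = 0.445838, fail to reject H0 at alpha = 0.05.


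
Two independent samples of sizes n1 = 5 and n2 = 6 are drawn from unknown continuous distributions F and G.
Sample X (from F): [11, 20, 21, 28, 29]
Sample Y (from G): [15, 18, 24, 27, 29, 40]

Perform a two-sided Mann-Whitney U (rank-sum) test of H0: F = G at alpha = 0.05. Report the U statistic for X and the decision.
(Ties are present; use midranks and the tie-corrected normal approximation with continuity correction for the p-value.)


Step 1: Combine and sort all 11 observations; assign midranks.
sorted (value, group): (11,X), (15,Y), (18,Y), (20,X), (21,X), (24,Y), (27,Y), (28,X), (29,X), (29,Y), (40,Y)
ranks: 11->1, 15->2, 18->3, 20->4, 21->5, 24->6, 27->7, 28->8, 29->9.5, 29->9.5, 40->11
Step 2: Rank sum for X: R1 = 1 + 4 + 5 + 8 + 9.5 = 27.5.
Step 3: U_X = R1 - n1(n1+1)/2 = 27.5 - 5*6/2 = 27.5 - 15 = 12.5.
       U_Y = n1*n2 - U_X = 30 - 12.5 = 17.5.
Step 4: Ties are present, so use the tie-corrected normal approximation (with continuity correction) for the p-value.
Step 5: p-value = 0.714379; compare to alpha = 0.05. fail to reject H0.

U_X = 12.5, p = 0.714379, fail to reject H0 at alpha = 0.05.


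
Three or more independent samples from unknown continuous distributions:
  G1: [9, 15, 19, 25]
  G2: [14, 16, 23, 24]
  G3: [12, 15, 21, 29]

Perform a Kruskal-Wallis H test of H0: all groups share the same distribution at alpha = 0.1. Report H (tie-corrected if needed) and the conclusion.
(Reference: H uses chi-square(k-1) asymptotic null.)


Step 1: Combine all N = 12 observations and assign midranks.
sorted (value, group, rank): (9,G1,1), (12,G3,2), (14,G2,3), (15,G1,4.5), (15,G3,4.5), (16,G2,6), (19,G1,7), (21,G3,8), (23,G2,9), (24,G2,10), (25,G1,11), (29,G3,12)
Step 2: Sum ranks within each group.
R_1 = 23.5 (n_1 = 4)
R_2 = 28 (n_2 = 4)
R_3 = 26.5 (n_3 = 4)
Step 3: H = 12/(N(N+1)) * sum(R_i^2/n_i) - 3(N+1)
     = 12/(12*13) * (23.5^2/4 + 28^2/4 + 26.5^2/4) - 3*13
     = 0.076923 * 509.625 - 39
     = 0.201923.
Step 4: Ties present; correction factor C = 1 - 6/(12^3 - 12) = 0.996503. Corrected H = 0.201923 / 0.996503 = 0.202632.
Step 5: Under H0, H ~ chi^2(2); p-value = 0.903648.
Step 6: alpha = 0.1. fail to reject H0.

H = 0.2026, df = 2, p = 0.903648, fail to reject H0.


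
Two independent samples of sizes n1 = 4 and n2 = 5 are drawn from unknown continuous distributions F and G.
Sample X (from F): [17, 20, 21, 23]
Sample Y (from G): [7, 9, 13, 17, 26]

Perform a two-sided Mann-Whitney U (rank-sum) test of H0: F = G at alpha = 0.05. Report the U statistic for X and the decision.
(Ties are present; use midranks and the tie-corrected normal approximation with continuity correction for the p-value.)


Step 1: Combine and sort all 9 observations; assign midranks.
sorted (value, group): (7,Y), (9,Y), (13,Y), (17,X), (17,Y), (20,X), (21,X), (23,X), (26,Y)
ranks: 7->1, 9->2, 13->3, 17->4.5, 17->4.5, 20->6, 21->7, 23->8, 26->9
Step 2: Rank sum for X: R1 = 4.5 + 6 + 7 + 8 = 25.5.
Step 3: U_X = R1 - n1(n1+1)/2 = 25.5 - 4*5/2 = 25.5 - 10 = 15.5.
       U_Y = n1*n2 - U_X = 20 - 15.5 = 4.5.
Step 4: Ties are present, so use the tie-corrected normal approximation (with continuity correction) for the p-value.
Step 5: p-value = 0.218742; compare to alpha = 0.05. fail to reject H0.

U_X = 15.5, p = 0.218742, fail to reject H0 at alpha = 0.05.


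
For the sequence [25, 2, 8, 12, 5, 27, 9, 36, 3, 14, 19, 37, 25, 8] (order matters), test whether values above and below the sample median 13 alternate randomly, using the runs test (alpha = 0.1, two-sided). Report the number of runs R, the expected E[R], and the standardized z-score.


Step 1: Compute median = 13; label A = above, B = below.
Labels in order: ABBBBABABAAAAB  (n_A = 7, n_B = 7)
Step 2: Count runs R = 8.
Step 3: Under H0 (random ordering), E[R] = 2*n_A*n_B/(n_A+n_B) + 1 = 2*7*7/14 + 1 = 8.0000.
        Var[R] = 2*n_A*n_B*(2*n_A*n_B - n_A - n_B) / ((n_A+n_B)^2 * (n_A+n_B-1)) = 8232/2548 = 3.2308.
        SD[R] = 1.7974.
Step 4: R = E[R], so z = 0 with no continuity correction.
Step 5: Two-sided p-value via normal approximation = 2*(1 - Phi(|z|)) = 1.000000.
Step 6: alpha = 0.1. fail to reject H0.

R = 8, z = 0.0000, p = 1.000000, fail to reject H0.


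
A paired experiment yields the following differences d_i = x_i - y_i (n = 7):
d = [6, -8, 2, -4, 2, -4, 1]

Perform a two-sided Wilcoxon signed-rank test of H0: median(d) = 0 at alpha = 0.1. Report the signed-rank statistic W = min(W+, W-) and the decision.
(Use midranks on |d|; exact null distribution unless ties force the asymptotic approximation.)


Step 1: Drop any zero differences (none here) and take |d_i|.
|d| = [6, 8, 2, 4, 2, 4, 1]
Step 2: Midrank |d_i| (ties get averaged ranks).
ranks: |6|->6, |8|->7, |2|->2.5, |4|->4.5, |2|->2.5, |4|->4.5, |1|->1
Step 3: Attach original signs; sum ranks with positive sign and with negative sign.
W+ = 6 + 2.5 + 2.5 + 1 = 12
W- = 7 + 4.5 + 4.5 = 16
(Check: W+ + W- = 28 should equal n(n+1)/2 = 28.)
Step 4: Test statistic W = min(W+, W-) = 12.
Step 5: Ties in |d|, so use the tie-corrected normal approximation.
        E[W] = n(n+1)/4 = 7*8/4 = 14.
        Tie groups: |d|=2 (t=2), |d|=4 (t=2); sum(t^3 - t) = 12.
        Var[W] = n(n+1)(2n+1)/24 - sum(t^3-t)/48 = 840/24 - 12/48 = 34.75.
        z = (W - E[W]) / sqrt(Var[W]) = (12 - 14) / 5.8949 = -0.3393.
        Two-sided p = 2*Phi(z) = 0.734402.
Step 6: alpha = 0.1. fail to reject H0.

W+ = 12, W- = 16, W = min = 12, p = 0.734402, fail to reject H0.


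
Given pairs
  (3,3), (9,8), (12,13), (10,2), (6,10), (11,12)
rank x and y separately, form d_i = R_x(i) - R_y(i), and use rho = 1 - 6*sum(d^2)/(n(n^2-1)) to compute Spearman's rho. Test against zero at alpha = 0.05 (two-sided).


Step 1: Rank x and y separately (midranks; no ties here).
rank(x): 3->1, 9->3, 12->6, 10->4, 6->2, 11->5
rank(y): 3->2, 8->3, 13->6, 2->1, 10->4, 12->5
Step 2: d_i = R_x(i) - R_y(i); compute d_i^2.
  (1-2)^2=1, (3-3)^2=0, (6-6)^2=0, (4-1)^2=9, (2-4)^2=4, (5-5)^2=0
sum(d^2) = 14.
Step 3: rho = 1 - 6*14 / (6*(6^2 - 1)) = 1 - 84/210 = 0.600000.
Step 4: Under H0, t = rho * sqrt((n-2)/(1-rho^2)) = 1.5000 ~ t(4).
Step 5: Two-sided p-value from the t-distribution with 4 df = 0.208000.
Step 6: alpha = 0.05. fail to reject H0.

rho = 0.6000, p = 0.208000, fail to reject H0 at alpha = 0.05.


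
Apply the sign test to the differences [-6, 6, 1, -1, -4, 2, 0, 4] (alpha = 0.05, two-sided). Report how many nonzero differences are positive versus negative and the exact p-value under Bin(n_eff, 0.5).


Step 1: Discard zero differences. Original n = 8; n_eff = number of nonzero differences = 7.
Nonzero differences (with sign): -6, +6, +1, -1, -4, +2, +4
Step 2: Count signs: positive = 4, negative = 3.
Step 3: Under H0: P(positive) = 0.5, so the number of positives S ~ Bin(7, 0.5).
Step 4: Two-sided exact p-value = sum of Bin(7,0.5) probabilities at or below the observed probability = 1.000000.
Step 5: alpha = 0.05. fail to reject H0.

n_eff = 7, pos = 4, neg = 3, p = 1.000000, fail to reject H0.


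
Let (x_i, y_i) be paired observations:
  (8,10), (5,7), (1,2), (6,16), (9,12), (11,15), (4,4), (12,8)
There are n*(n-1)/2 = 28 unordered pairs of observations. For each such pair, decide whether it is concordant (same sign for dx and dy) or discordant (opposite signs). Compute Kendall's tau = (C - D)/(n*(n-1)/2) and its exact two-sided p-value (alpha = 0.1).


Step 1: Enumerate the 28 unordered pairs (i,j) with i<j and classify each by sign(x_j-x_i) * sign(y_j-y_i).
  (1,2):dx=-3,dy=-3->C; (1,3):dx=-7,dy=-8->C; (1,4):dx=-2,dy=+6->D; (1,5):dx=+1,dy=+2->C
  (1,6):dx=+3,dy=+5->C; (1,7):dx=-4,dy=-6->C; (1,8):dx=+4,dy=-2->D; (2,3):dx=-4,dy=-5->C
  (2,4):dx=+1,dy=+9->C; (2,5):dx=+4,dy=+5->C; (2,6):dx=+6,dy=+8->C; (2,7):dx=-1,dy=-3->C
  (2,8):dx=+7,dy=+1->C; (3,4):dx=+5,dy=+14->C; (3,5):dx=+8,dy=+10->C; (3,6):dx=+10,dy=+13->C
  (3,7):dx=+3,dy=+2->C; (3,8):dx=+11,dy=+6->C; (4,5):dx=+3,dy=-4->D; (4,6):dx=+5,dy=-1->D
  (4,7):dx=-2,dy=-12->C; (4,8):dx=+6,dy=-8->D; (5,6):dx=+2,dy=+3->C; (5,7):dx=-5,dy=-8->C
  (5,8):dx=+3,dy=-4->D; (6,7):dx=-7,dy=-11->C; (6,8):dx=+1,dy=-7->D; (7,8):dx=+8,dy=+4->C
Step 2: C = 21, D = 7, total pairs = 28.
Step 3: tau = (C - D)/(n(n-1)/2) = (21 - 7)/28 = 0.500000.
Step 4: Exact two-sided p-value (enumerate n! = 40320 permutations of y under H0): p = 0.108681.
Step 5: alpha = 0.1. fail to reject H0.

tau_b = 0.5000 (C=21, D=7), p = 0.108681, fail to reject H0.


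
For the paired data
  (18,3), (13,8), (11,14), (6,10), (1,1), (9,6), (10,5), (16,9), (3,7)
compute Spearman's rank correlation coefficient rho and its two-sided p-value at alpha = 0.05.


Step 1: Rank x and y separately (midranks; no ties here).
rank(x): 18->9, 13->7, 11->6, 6->3, 1->1, 9->4, 10->5, 16->8, 3->2
rank(y): 3->2, 8->6, 14->9, 10->8, 1->1, 6->4, 5->3, 9->7, 7->5
Step 2: d_i = R_x(i) - R_y(i); compute d_i^2.
  (9-2)^2=49, (7-6)^2=1, (6-9)^2=9, (3-8)^2=25, (1-1)^2=0, (4-4)^2=0, (5-3)^2=4, (8-7)^2=1, (2-5)^2=9
sum(d^2) = 98.
Step 3: rho = 1 - 6*98 / (9*(9^2 - 1)) = 1 - 588/720 = 0.183333.
Step 4: Under H0, t = rho * sqrt((n-2)/(1-rho^2)) = 0.4934 ~ t(7).
Step 5: Two-sided p-value from the t-distribution with 7 df = 0.636820.
Step 6: alpha = 0.05. fail to reject H0.

rho = 0.1833, p = 0.636820, fail to reject H0 at alpha = 0.05.


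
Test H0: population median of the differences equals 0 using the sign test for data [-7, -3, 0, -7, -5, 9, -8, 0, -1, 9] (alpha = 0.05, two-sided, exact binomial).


Step 1: Discard zero differences. Original n = 10; n_eff = number of nonzero differences = 8.
Nonzero differences (with sign): -7, -3, -7, -5, +9, -8, -1, +9
Step 2: Count signs: positive = 2, negative = 6.
Step 3: Under H0: P(positive) = 0.5, so the number of positives S ~ Bin(8, 0.5).
Step 4: Two-sided exact p-value = sum of Bin(8,0.5) probabilities at or below the observed probability = 0.289062.
Step 5: alpha = 0.05. fail to reject H0.

n_eff = 8, pos = 2, neg = 6, p = 0.289062, fail to reject H0.


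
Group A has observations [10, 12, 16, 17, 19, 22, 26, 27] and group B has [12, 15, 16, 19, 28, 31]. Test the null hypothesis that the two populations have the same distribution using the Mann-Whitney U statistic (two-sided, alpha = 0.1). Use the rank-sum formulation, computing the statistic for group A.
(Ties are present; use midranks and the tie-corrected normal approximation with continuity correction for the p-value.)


Step 1: Combine and sort all 14 observations; assign midranks.
sorted (value, group): (10,X), (12,X), (12,Y), (15,Y), (16,X), (16,Y), (17,X), (19,X), (19,Y), (22,X), (26,X), (27,X), (28,Y), (31,Y)
ranks: 10->1, 12->2.5, 12->2.5, 15->4, 16->5.5, 16->5.5, 17->7, 19->8.5, 19->8.5, 22->10, 26->11, 27->12, 28->13, 31->14
Step 2: Rank sum for X: R1 = 1 + 2.5 + 5.5 + 7 + 8.5 + 10 + 11 + 12 = 57.5.
Step 3: U_X = R1 - n1(n1+1)/2 = 57.5 - 8*9/2 = 57.5 - 36 = 21.5.
       U_Y = n1*n2 - U_X = 48 - 21.5 = 26.5.
Step 4: Ties are present, so use the tie-corrected normal approximation (with continuity correction) for the p-value.
Step 5: p-value = 0.795593; compare to alpha = 0.1. fail to reject H0.

U_X = 21.5, p = 0.795593, fail to reject H0 at alpha = 0.1.


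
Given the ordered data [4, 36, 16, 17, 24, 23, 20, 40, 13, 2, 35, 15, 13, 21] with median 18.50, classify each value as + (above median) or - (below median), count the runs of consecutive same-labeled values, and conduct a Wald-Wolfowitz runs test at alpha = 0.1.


Step 1: Compute median = 18.50; label A = above, B = below.
Labels in order: BABBAAAABBABBA  (n_A = 7, n_B = 7)
Step 2: Count runs R = 8.
Step 3: Under H0 (random ordering), E[R] = 2*n_A*n_B/(n_A+n_B) + 1 = 2*7*7/14 + 1 = 8.0000.
        Var[R] = 2*n_A*n_B*(2*n_A*n_B - n_A - n_B) / ((n_A+n_B)^2 * (n_A+n_B-1)) = 8232/2548 = 3.2308.
        SD[R] = 1.7974.
Step 4: R = E[R], so z = 0 with no continuity correction.
Step 5: Two-sided p-value via normal approximation = 2*(1 - Phi(|z|)) = 1.000000.
Step 6: alpha = 0.1. fail to reject H0.

R = 8, z = 0.0000, p = 1.000000, fail to reject H0.


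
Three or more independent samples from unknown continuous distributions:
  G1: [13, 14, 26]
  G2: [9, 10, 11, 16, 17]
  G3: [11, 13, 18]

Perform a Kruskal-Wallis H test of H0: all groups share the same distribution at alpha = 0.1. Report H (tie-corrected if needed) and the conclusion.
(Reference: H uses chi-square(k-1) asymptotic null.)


Step 1: Combine all N = 11 observations and assign midranks.
sorted (value, group, rank): (9,G2,1), (10,G2,2), (11,G2,3.5), (11,G3,3.5), (13,G1,5.5), (13,G3,5.5), (14,G1,7), (16,G2,8), (17,G2,9), (18,G3,10), (26,G1,11)
Step 2: Sum ranks within each group.
R_1 = 23.5 (n_1 = 3)
R_2 = 23.5 (n_2 = 5)
R_3 = 19 (n_3 = 3)
Step 3: H = 12/(N(N+1)) * sum(R_i^2/n_i) - 3(N+1)
     = 12/(11*12) * (23.5^2/3 + 23.5^2/5 + 19^2/3) - 3*12
     = 0.090909 * 414.867 - 36
     = 1.715152.
Step 4: Ties present; correction factor C = 1 - 12/(11^3 - 11) = 0.990909. Corrected H = 1.715152 / 0.990909 = 1.730887.
Step 5: Under H0, H ~ chi^2(2); p-value = 0.420865.
Step 6: alpha = 0.1. fail to reject H0.

H = 1.7309, df = 2, p = 0.420865, fail to reject H0.


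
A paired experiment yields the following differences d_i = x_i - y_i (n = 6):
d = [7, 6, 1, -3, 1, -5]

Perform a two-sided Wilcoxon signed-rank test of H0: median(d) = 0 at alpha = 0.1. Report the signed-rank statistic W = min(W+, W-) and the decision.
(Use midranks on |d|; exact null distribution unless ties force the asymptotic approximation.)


Step 1: Drop any zero differences (none here) and take |d_i|.
|d| = [7, 6, 1, 3, 1, 5]
Step 2: Midrank |d_i| (ties get averaged ranks).
ranks: |7|->6, |6|->5, |1|->1.5, |3|->3, |1|->1.5, |5|->4
Step 3: Attach original signs; sum ranks with positive sign and with negative sign.
W+ = 6 + 5 + 1.5 + 1.5 = 14
W- = 3 + 4 = 7
(Check: W+ + W- = 21 should equal n(n+1)/2 = 21.)
Step 4: Test statistic W = min(W+, W-) = 7.
Step 5: Ties in |d|, so use the tie-corrected normal approximation.
        E[W] = n(n+1)/4 = 6*7/4 = 10.5.
        Tie groups: |d|=1 (t=2); sum(t^3 - t) = 6.
        Var[W] = n(n+1)(2n+1)/24 - sum(t^3-t)/48 = 546/24 - 6/48 = 22.625.
        z = (W - E[W]) / sqrt(Var[W]) = (7 - 10.5) / 4.7566 = -0.7358.
        Two-sided p = 2*Phi(z) = 0.461838.
Step 6: alpha = 0.1. fail to reject H0.

W+ = 14, W- = 7, W = min = 7, p = 0.461838, fail to reject H0.


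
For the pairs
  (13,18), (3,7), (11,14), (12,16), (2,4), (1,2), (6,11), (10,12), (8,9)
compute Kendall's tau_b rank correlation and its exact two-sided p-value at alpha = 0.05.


Step 1: Enumerate the 36 unordered pairs (i,j) with i<j and classify each by sign(x_j-x_i) * sign(y_j-y_i).
  (1,2):dx=-10,dy=-11->C; (1,3):dx=-2,dy=-4->C; (1,4):dx=-1,dy=-2->C; (1,5):dx=-11,dy=-14->C
  (1,6):dx=-12,dy=-16->C; (1,7):dx=-7,dy=-7->C; (1,8):dx=-3,dy=-6->C; (1,9):dx=-5,dy=-9->C
  (2,3):dx=+8,dy=+7->C; (2,4):dx=+9,dy=+9->C; (2,5):dx=-1,dy=-3->C; (2,6):dx=-2,dy=-5->C
  (2,7):dx=+3,dy=+4->C; (2,8):dx=+7,dy=+5->C; (2,9):dx=+5,dy=+2->C; (3,4):dx=+1,dy=+2->C
  (3,5):dx=-9,dy=-10->C; (3,6):dx=-10,dy=-12->C; (3,7):dx=-5,dy=-3->C; (3,8):dx=-1,dy=-2->C
  (3,9):dx=-3,dy=-5->C; (4,5):dx=-10,dy=-12->C; (4,6):dx=-11,dy=-14->C; (4,7):dx=-6,dy=-5->C
  (4,8):dx=-2,dy=-4->C; (4,9):dx=-4,dy=-7->C; (5,6):dx=-1,dy=-2->C; (5,7):dx=+4,dy=+7->C
  (5,8):dx=+8,dy=+8->C; (5,9):dx=+6,dy=+5->C; (6,7):dx=+5,dy=+9->C; (6,8):dx=+9,dy=+10->C
  (6,9):dx=+7,dy=+7->C; (7,8):dx=+4,dy=+1->C; (7,9):dx=+2,dy=-2->D; (8,9):dx=-2,dy=-3->C
Step 2: C = 35, D = 1, total pairs = 36.
Step 3: tau = (C - D)/(n(n-1)/2) = (35 - 1)/36 = 0.944444.
Step 4: Exact two-sided p-value (enumerate n! = 362880 permutations of y under H0): p = 0.000050.
Step 5: alpha = 0.05. reject H0.

tau_b = 0.9444 (C=35, D=1), p = 0.000050, reject H0.


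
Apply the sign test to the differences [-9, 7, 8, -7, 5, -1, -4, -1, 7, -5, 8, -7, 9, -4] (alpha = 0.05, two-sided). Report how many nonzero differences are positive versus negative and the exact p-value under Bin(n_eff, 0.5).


Step 1: Discard zero differences. Original n = 14; n_eff = number of nonzero differences = 14.
Nonzero differences (with sign): -9, +7, +8, -7, +5, -1, -4, -1, +7, -5, +8, -7, +9, -4
Step 2: Count signs: positive = 6, negative = 8.
Step 3: Under H0: P(positive) = 0.5, so the number of positives S ~ Bin(14, 0.5).
Step 4: Two-sided exact p-value = sum of Bin(14,0.5) probabilities at or below the observed probability = 0.790527.
Step 5: alpha = 0.05. fail to reject H0.

n_eff = 14, pos = 6, neg = 8, p = 0.790527, fail to reject H0.


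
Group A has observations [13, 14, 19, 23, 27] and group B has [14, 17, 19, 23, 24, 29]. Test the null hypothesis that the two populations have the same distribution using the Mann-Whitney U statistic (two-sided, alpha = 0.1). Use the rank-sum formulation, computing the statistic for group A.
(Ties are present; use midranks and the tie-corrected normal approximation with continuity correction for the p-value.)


Step 1: Combine and sort all 11 observations; assign midranks.
sorted (value, group): (13,X), (14,X), (14,Y), (17,Y), (19,X), (19,Y), (23,X), (23,Y), (24,Y), (27,X), (29,Y)
ranks: 13->1, 14->2.5, 14->2.5, 17->4, 19->5.5, 19->5.5, 23->7.5, 23->7.5, 24->9, 27->10, 29->11
Step 2: Rank sum for X: R1 = 1 + 2.5 + 5.5 + 7.5 + 10 = 26.5.
Step 3: U_X = R1 - n1(n1+1)/2 = 26.5 - 5*6/2 = 26.5 - 15 = 11.5.
       U_Y = n1*n2 - U_X = 30 - 11.5 = 18.5.
Step 4: Ties are present, so use the tie-corrected normal approximation (with continuity correction) for the p-value.
Step 5: p-value = 0.581294; compare to alpha = 0.1. fail to reject H0.

U_X = 11.5, p = 0.581294, fail to reject H0 at alpha = 0.1.


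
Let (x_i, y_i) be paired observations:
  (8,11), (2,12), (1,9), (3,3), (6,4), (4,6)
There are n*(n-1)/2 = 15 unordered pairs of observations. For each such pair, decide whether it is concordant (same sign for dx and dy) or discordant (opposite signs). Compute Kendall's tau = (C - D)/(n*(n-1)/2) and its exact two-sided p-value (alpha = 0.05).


Step 1: Enumerate the 15 unordered pairs (i,j) with i<j and classify each by sign(x_j-x_i) * sign(y_j-y_i).
  (1,2):dx=-6,dy=+1->D; (1,3):dx=-7,dy=-2->C; (1,4):dx=-5,dy=-8->C; (1,5):dx=-2,dy=-7->C
  (1,6):dx=-4,dy=-5->C; (2,3):dx=-1,dy=-3->C; (2,4):dx=+1,dy=-9->D; (2,5):dx=+4,dy=-8->D
  (2,6):dx=+2,dy=-6->D; (3,4):dx=+2,dy=-6->D; (3,5):dx=+5,dy=-5->D; (3,6):dx=+3,dy=-3->D
  (4,5):dx=+3,dy=+1->C; (4,6):dx=+1,dy=+3->C; (5,6):dx=-2,dy=+2->D
Step 2: C = 7, D = 8, total pairs = 15.
Step 3: tau = (C - D)/(n(n-1)/2) = (7 - 8)/15 = -0.066667.
Step 4: Exact two-sided p-value (enumerate n! = 720 permutations of y under H0): p = 1.000000.
Step 5: alpha = 0.05. fail to reject H0.

tau_b = -0.0667 (C=7, D=8), p = 1.000000, fail to reject H0.


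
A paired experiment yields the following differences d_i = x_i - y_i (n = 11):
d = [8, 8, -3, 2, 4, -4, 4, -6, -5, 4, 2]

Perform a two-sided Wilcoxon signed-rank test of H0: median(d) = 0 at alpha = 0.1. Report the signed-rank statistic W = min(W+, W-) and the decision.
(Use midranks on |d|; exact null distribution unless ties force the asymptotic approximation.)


Step 1: Drop any zero differences (none here) and take |d_i|.
|d| = [8, 8, 3, 2, 4, 4, 4, 6, 5, 4, 2]
Step 2: Midrank |d_i| (ties get averaged ranks).
ranks: |8|->10.5, |8|->10.5, |3|->3, |2|->1.5, |4|->5.5, |4|->5.5, |4|->5.5, |6|->9, |5|->8, |4|->5.5, |2|->1.5
Step 3: Attach original signs; sum ranks with positive sign and with negative sign.
W+ = 10.5 + 10.5 + 1.5 + 5.5 + 5.5 + 5.5 + 1.5 = 40.5
W- = 3 + 5.5 + 9 + 8 = 25.5
(Check: W+ + W- = 66 should equal n(n+1)/2 = 66.)
Step 4: Test statistic W = min(W+, W-) = 25.5.
Step 5: Ties in |d|, so use the tie-corrected normal approximation.
        E[W] = n(n+1)/4 = 11*12/4 = 33.
        Tie groups: |d|=2 (t=2), |d|=4 (t=4), |d|=8 (t=2); sum(t^3 - t) = 72.
        Var[W] = n(n+1)(2n+1)/24 - sum(t^3-t)/48 = 3036/24 - 72/48 = 125.
        z = (W - E[W]) / sqrt(Var[W]) = (25.5 - 33) / 11.1803 = -0.6708.
        Two-sided p = 2*Phi(z) = 0.502335.
Step 6: alpha = 0.1. fail to reject H0.

W+ = 40.5, W- = 25.5, W = min = 25.5, p = 0.502335, fail to reject H0.


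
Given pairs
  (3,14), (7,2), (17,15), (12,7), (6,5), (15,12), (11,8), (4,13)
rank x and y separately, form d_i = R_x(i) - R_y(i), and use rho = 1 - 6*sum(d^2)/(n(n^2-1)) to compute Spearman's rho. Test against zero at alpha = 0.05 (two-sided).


Step 1: Rank x and y separately (midranks; no ties here).
rank(x): 3->1, 7->4, 17->8, 12->6, 6->3, 15->7, 11->5, 4->2
rank(y): 14->7, 2->1, 15->8, 7->3, 5->2, 12->5, 8->4, 13->6
Step 2: d_i = R_x(i) - R_y(i); compute d_i^2.
  (1-7)^2=36, (4-1)^2=9, (8-8)^2=0, (6-3)^2=9, (3-2)^2=1, (7-5)^2=4, (5-4)^2=1, (2-6)^2=16
sum(d^2) = 76.
Step 3: rho = 1 - 6*76 / (8*(8^2 - 1)) = 1 - 456/504 = 0.095238.
Step 4: Under H0, t = rho * sqrt((n-2)/(1-rho^2)) = 0.2343 ~ t(6).
Step 5: Two-sided p-value from the t-distribution with 6 df = 0.822505.
Step 6: alpha = 0.05. fail to reject H0.

rho = 0.0952, p = 0.822505, fail to reject H0 at alpha = 0.05.


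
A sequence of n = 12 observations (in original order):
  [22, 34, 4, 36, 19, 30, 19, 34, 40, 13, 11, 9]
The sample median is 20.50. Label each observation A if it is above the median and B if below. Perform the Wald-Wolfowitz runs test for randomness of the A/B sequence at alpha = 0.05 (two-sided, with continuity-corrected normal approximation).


Step 1: Compute median = 20.50; label A = above, B = below.
Labels in order: AABABABAABBB  (n_A = 6, n_B = 6)
Step 2: Count runs R = 8.
Step 3: Under H0 (random ordering), E[R] = 2*n_A*n_B/(n_A+n_B) + 1 = 2*6*6/12 + 1 = 7.0000.
        Var[R] = 2*n_A*n_B*(2*n_A*n_B - n_A - n_B) / ((n_A+n_B)^2 * (n_A+n_B-1)) = 4320/1584 = 2.7273.
        SD[R] = 1.6514.
Step 4: Continuity-corrected z = (R - 0.5 - E[R]) / SD[R] = (8 - 0.5 - 7.0000) / 1.6514 = 0.3028.
Step 5: Two-sided p-value via normal approximation = 2*(1 - Phi(|z|)) = 0.762069.
Step 6: alpha = 0.05. fail to reject H0.

R = 8, z = 0.3028, p = 0.762069, fail to reject H0.


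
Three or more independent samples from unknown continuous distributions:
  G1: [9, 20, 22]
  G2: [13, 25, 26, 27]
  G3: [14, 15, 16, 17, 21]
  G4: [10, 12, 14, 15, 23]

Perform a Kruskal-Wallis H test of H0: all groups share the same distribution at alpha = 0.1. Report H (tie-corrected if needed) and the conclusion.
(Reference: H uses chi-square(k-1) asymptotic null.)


Step 1: Combine all N = 17 observations and assign midranks.
sorted (value, group, rank): (9,G1,1), (10,G4,2), (12,G4,3), (13,G2,4), (14,G3,5.5), (14,G4,5.5), (15,G3,7.5), (15,G4,7.5), (16,G3,9), (17,G3,10), (20,G1,11), (21,G3,12), (22,G1,13), (23,G4,14), (25,G2,15), (26,G2,16), (27,G2,17)
Step 2: Sum ranks within each group.
R_1 = 25 (n_1 = 3)
R_2 = 52 (n_2 = 4)
R_3 = 44 (n_3 = 5)
R_4 = 32 (n_4 = 5)
Step 3: H = 12/(N(N+1)) * sum(R_i^2/n_i) - 3(N+1)
     = 12/(17*18) * (25^2/3 + 52^2/4 + 44^2/5 + 32^2/5) - 3*18
     = 0.039216 * 1476.33 - 54
     = 3.895425.
Step 4: Ties present; correction factor C = 1 - 12/(17^3 - 17) = 0.997549. Corrected H = 3.895425 / 0.997549 = 3.904996.
Step 5: Under H0, H ~ chi^2(3); p-value = 0.271907.
Step 6: alpha = 0.1. fail to reject H0.

H = 3.9050, df = 3, p = 0.271907, fail to reject H0.


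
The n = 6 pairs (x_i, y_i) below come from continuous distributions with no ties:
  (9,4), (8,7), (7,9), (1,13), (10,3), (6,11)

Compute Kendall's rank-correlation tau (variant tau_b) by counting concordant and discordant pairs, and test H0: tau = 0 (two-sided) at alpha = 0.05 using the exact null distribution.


Step 1: Enumerate the 15 unordered pairs (i,j) with i<j and classify each by sign(x_j-x_i) * sign(y_j-y_i).
  (1,2):dx=-1,dy=+3->D; (1,3):dx=-2,dy=+5->D; (1,4):dx=-8,dy=+9->D; (1,5):dx=+1,dy=-1->D
  (1,6):dx=-3,dy=+7->D; (2,3):dx=-1,dy=+2->D; (2,4):dx=-7,dy=+6->D; (2,5):dx=+2,dy=-4->D
  (2,6):dx=-2,dy=+4->D; (3,4):dx=-6,dy=+4->D; (3,5):dx=+3,dy=-6->D; (3,6):dx=-1,dy=+2->D
  (4,5):dx=+9,dy=-10->D; (4,6):dx=+5,dy=-2->D; (5,6):dx=-4,dy=+8->D
Step 2: C = 0, D = 15, total pairs = 15.
Step 3: tau = (C - D)/(n(n-1)/2) = (0 - 15)/15 = -1.000000.
Step 4: Exact two-sided p-value (enumerate n! = 720 permutations of y under H0): p = 0.002778.
Step 5: alpha = 0.05. reject H0.

tau_b = -1.0000 (C=0, D=15), p = 0.002778, reject H0.


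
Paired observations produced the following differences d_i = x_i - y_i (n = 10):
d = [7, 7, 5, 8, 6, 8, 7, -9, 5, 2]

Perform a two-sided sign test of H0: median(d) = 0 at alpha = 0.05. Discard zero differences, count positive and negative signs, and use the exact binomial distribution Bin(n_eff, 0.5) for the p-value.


Step 1: Discard zero differences. Original n = 10; n_eff = number of nonzero differences = 10.
Nonzero differences (with sign): +7, +7, +5, +8, +6, +8, +7, -9, +5, +2
Step 2: Count signs: positive = 9, negative = 1.
Step 3: Under H0: P(positive) = 0.5, so the number of positives S ~ Bin(10, 0.5).
Step 4: Two-sided exact p-value = sum of Bin(10,0.5) probabilities at or below the observed probability = 0.021484.
Step 5: alpha = 0.05. reject H0.

n_eff = 10, pos = 9, neg = 1, p = 0.021484, reject H0.


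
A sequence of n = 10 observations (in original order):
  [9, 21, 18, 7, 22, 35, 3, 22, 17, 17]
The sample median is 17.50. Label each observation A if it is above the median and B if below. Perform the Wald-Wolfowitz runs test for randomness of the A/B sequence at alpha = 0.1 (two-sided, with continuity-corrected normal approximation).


Step 1: Compute median = 17.50; label A = above, B = below.
Labels in order: BAABAABABB  (n_A = 5, n_B = 5)
Step 2: Count runs R = 7.
Step 3: Under H0 (random ordering), E[R] = 2*n_A*n_B/(n_A+n_B) + 1 = 2*5*5/10 + 1 = 6.0000.
        Var[R] = 2*n_A*n_B*(2*n_A*n_B - n_A - n_B) / ((n_A+n_B)^2 * (n_A+n_B-1)) = 2000/900 = 2.2222.
        SD[R] = 1.4907.
Step 4: Continuity-corrected z = (R - 0.5 - E[R]) / SD[R] = (7 - 0.5 - 6.0000) / 1.4907 = 0.3354.
Step 5: Two-sided p-value via normal approximation = 2*(1 - Phi(|z|)) = 0.737316.
Step 6: alpha = 0.1. fail to reject H0.

R = 7, z = 0.3354, p = 0.737316, fail to reject H0.


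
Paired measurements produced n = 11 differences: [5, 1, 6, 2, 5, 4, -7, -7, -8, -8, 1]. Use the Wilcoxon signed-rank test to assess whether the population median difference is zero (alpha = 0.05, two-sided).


Step 1: Drop any zero differences (none here) and take |d_i|.
|d| = [5, 1, 6, 2, 5, 4, 7, 7, 8, 8, 1]
Step 2: Midrank |d_i| (ties get averaged ranks).
ranks: |5|->5.5, |1|->1.5, |6|->7, |2|->3, |5|->5.5, |4|->4, |7|->8.5, |7|->8.5, |8|->10.5, |8|->10.5, |1|->1.5
Step 3: Attach original signs; sum ranks with positive sign and with negative sign.
W+ = 5.5 + 1.5 + 7 + 3 + 5.5 + 4 + 1.5 = 28
W- = 8.5 + 8.5 + 10.5 + 10.5 = 38
(Check: W+ + W- = 66 should equal n(n+1)/2 = 66.)
Step 4: Test statistic W = min(W+, W-) = 28.
Step 5: Ties in |d|, so use the tie-corrected normal approximation.
        E[W] = n(n+1)/4 = 11*12/4 = 33.
        Tie groups: |d|=1 (t=2), |d|=5 (t=2), |d|=7 (t=2), |d|=8 (t=2); sum(t^3 - t) = 24.
        Var[W] = n(n+1)(2n+1)/24 - sum(t^3-t)/48 = 3036/24 - 24/48 = 126.
        z = (W - E[W]) / sqrt(Var[W]) = (28 - 33) / 11.2250 = -0.4454.
        Two-sided p = 2*Phi(z) = 0.656005.
Step 6: alpha = 0.05. fail to reject H0.

W+ = 28, W- = 38, W = min = 28, p = 0.656005, fail to reject H0.


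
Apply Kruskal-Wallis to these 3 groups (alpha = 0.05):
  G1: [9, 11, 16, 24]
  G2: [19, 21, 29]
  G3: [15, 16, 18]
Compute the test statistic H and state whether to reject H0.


Step 1: Combine all N = 10 observations and assign midranks.
sorted (value, group, rank): (9,G1,1), (11,G1,2), (15,G3,3), (16,G1,4.5), (16,G3,4.5), (18,G3,6), (19,G2,7), (21,G2,8), (24,G1,9), (29,G2,10)
Step 2: Sum ranks within each group.
R_1 = 16.5 (n_1 = 4)
R_2 = 25 (n_2 = 3)
R_3 = 13.5 (n_3 = 3)
Step 3: H = 12/(N(N+1)) * sum(R_i^2/n_i) - 3(N+1)
     = 12/(10*11) * (16.5^2/4 + 25^2/3 + 13.5^2/3) - 3*11
     = 0.109091 * 337.146 - 33
     = 3.779545.
Step 4: Ties present; correction factor C = 1 - 6/(10^3 - 10) = 0.993939. Corrected H = 3.779545 / 0.993939 = 3.802591.
Step 5: Under H0, H ~ chi^2(2); p-value = 0.149375.
Step 6: alpha = 0.05. fail to reject H0.

H = 3.8026, df = 2, p = 0.149375, fail to reject H0.


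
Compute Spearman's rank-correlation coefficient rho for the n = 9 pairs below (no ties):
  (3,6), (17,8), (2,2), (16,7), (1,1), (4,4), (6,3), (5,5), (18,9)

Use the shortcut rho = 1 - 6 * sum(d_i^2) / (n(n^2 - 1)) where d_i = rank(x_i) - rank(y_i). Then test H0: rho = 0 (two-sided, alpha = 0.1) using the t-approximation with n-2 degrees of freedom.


Step 1: Rank x and y separately (midranks; no ties here).
rank(x): 3->3, 17->8, 2->2, 16->7, 1->1, 4->4, 6->6, 5->5, 18->9
rank(y): 6->6, 8->8, 2->2, 7->7, 1->1, 4->4, 3->3, 5->5, 9->9
Step 2: d_i = R_x(i) - R_y(i); compute d_i^2.
  (3-6)^2=9, (8-8)^2=0, (2-2)^2=0, (7-7)^2=0, (1-1)^2=0, (4-4)^2=0, (6-3)^2=9, (5-5)^2=0, (9-9)^2=0
sum(d^2) = 18.
Step 3: rho = 1 - 6*18 / (9*(9^2 - 1)) = 1 - 108/720 = 0.850000.
Step 4: Under H0, t = rho * sqrt((n-2)/(1-rho^2)) = 4.2691 ~ t(7).
Step 5: Two-sided p-value from the t-distribution with 7 df = 0.003705.
Step 6: alpha = 0.1. reject H0.

rho = 0.8500, p = 0.003705, reject H0 at alpha = 0.1.


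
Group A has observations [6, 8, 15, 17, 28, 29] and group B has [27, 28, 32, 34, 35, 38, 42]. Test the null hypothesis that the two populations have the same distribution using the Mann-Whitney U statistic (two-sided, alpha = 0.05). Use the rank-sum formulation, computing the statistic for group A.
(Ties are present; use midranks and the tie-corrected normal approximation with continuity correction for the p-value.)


Step 1: Combine and sort all 13 observations; assign midranks.
sorted (value, group): (6,X), (8,X), (15,X), (17,X), (27,Y), (28,X), (28,Y), (29,X), (32,Y), (34,Y), (35,Y), (38,Y), (42,Y)
ranks: 6->1, 8->2, 15->3, 17->4, 27->5, 28->6.5, 28->6.5, 29->8, 32->9, 34->10, 35->11, 38->12, 42->13
Step 2: Rank sum for X: R1 = 1 + 2 + 3 + 4 + 6.5 + 8 = 24.5.
Step 3: U_X = R1 - n1(n1+1)/2 = 24.5 - 6*7/2 = 24.5 - 21 = 3.5.
       U_Y = n1*n2 - U_X = 42 - 3.5 = 38.5.
Step 4: Ties are present, so use the tie-corrected normal approximation (with continuity correction) for the p-value.
Step 5: p-value = 0.015019; compare to alpha = 0.05. reject H0.

U_X = 3.5, p = 0.015019, reject H0 at alpha = 0.05.


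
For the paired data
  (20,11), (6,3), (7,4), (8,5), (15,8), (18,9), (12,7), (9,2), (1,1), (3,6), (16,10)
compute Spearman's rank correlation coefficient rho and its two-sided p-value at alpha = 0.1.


Step 1: Rank x and y separately (midranks; no ties here).
rank(x): 20->11, 6->3, 7->4, 8->5, 15->8, 18->10, 12->7, 9->6, 1->1, 3->2, 16->9
rank(y): 11->11, 3->3, 4->4, 5->5, 8->8, 9->9, 7->7, 2->2, 1->1, 6->6, 10->10
Step 2: d_i = R_x(i) - R_y(i); compute d_i^2.
  (11-11)^2=0, (3-3)^2=0, (4-4)^2=0, (5-5)^2=0, (8-8)^2=0, (10-9)^2=1, (7-7)^2=0, (6-2)^2=16, (1-1)^2=0, (2-6)^2=16, (9-10)^2=1
sum(d^2) = 34.
Step 3: rho = 1 - 6*34 / (11*(11^2 - 1)) = 1 - 204/1320 = 0.845455.
Step 4: Under H0, t = rho * sqrt((n-2)/(1-rho^2)) = 4.7493 ~ t(9).
Step 5: Two-sided p-value from the t-distribution with 9 df = 0.001045.
Step 6: alpha = 0.1. reject H0.

rho = 0.8455, p = 0.001045, reject H0 at alpha = 0.1.
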